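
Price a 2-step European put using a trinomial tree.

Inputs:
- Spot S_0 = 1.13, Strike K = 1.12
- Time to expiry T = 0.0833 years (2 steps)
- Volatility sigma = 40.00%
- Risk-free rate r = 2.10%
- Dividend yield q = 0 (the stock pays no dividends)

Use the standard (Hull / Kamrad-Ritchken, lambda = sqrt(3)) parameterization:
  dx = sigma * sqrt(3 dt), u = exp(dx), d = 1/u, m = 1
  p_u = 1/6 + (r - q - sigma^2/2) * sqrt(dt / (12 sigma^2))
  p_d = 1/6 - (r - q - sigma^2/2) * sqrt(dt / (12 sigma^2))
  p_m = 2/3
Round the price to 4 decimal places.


dt = T/N = 0.041650; dx = sigma*sqrt(3*dt) = 0.141393
u = exp(dx) = 1.151877; d = 1/u = 0.868148
p_u = 0.157977, p_m = 0.666667, p_d = 0.175356
Discount per step: exp(-r*dt) = 0.999126
Stock lattice S(k, j) with j the centered position index:
  k=0: S(0,+0) = 1.1300
  k=1: S(1,-1) = 0.9810; S(1,+0) = 1.1300; S(1,+1) = 1.3016
  k=2: S(2,-2) = 0.8517; S(2,-1) = 0.9810; S(2,+0) = 1.1300; S(2,+1) = 1.3016; S(2,+2) = 1.4993
Terminal payoffs V(N, j) = max(K - S_T, 0):
  V(2,-2) = 0.268341; V(2,-1) = 0.138993; V(2,+0) = 0.000000; V(2,+1) = 0.000000; V(2,+2) = 0.000000
Backward induction: V(k, j) = exp(-r*dt) * [p_u * V(k+1, j+1) + p_m * V(k+1, j) + p_d * V(k+1, j-1)]
  V(1,-1) = exp(-r*dt) * [p_u*0.000000 + p_m*0.138993 + p_d*0.268341] = 0.139595
  V(1,+0) = exp(-r*dt) * [p_u*0.000000 + p_m*0.000000 + p_d*0.138993] = 0.024352
  V(1,+1) = exp(-r*dt) * [p_u*0.000000 + p_m*0.000000 + p_d*0.000000] = 0.000000
  V(0,+0) = exp(-r*dt) * [p_u*0.000000 + p_m*0.024352 + p_d*0.139595] = 0.040678

Answer: Price = V(0,0) = 0.0407


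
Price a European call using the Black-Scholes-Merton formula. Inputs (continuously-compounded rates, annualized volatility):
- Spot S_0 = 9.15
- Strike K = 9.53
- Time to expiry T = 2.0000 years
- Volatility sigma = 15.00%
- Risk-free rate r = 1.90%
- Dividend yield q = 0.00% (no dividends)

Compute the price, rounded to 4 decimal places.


Answer: Price = 0.7617

Derivation:
d1 = (ln(S/K) + (r - q + 0.5*sigma^2) * T) / (sigma * sqrt(T)) = 0.09338128
d2 = d1 - sigma * sqrt(T) = -0.11875075
exp(-rT) = 0.96271294; exp(-qT) = 1.00000000
C = S_0 * exp(-qT) * N(d1) - K * exp(-rT) * N(d2)
N(d1) = 0.53719967; N(d2) = 0.45273641
C = 9.1500 * 1.00000000 * 0.53719967 - 9.5300 * 0.96271294 * 0.45273641 = 0.7617


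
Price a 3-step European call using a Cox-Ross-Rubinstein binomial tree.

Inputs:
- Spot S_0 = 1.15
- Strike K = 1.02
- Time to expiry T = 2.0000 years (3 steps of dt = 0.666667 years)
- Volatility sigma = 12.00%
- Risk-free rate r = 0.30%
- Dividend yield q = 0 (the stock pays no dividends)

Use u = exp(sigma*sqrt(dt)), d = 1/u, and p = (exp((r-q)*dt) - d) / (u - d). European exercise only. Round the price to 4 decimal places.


dt = T/N = 0.666667
u = exp(sigma*sqrt(dt)) = 1.102940; d = 1/u = 0.906667
p = (exp((r-q)*dt) - d) / (u - d) = 0.485725
Discount per step: exp(-r*dt) = 0.998002
Stock lattice S(k, i) with i counting down-moves:
  k=0: S(0,0) = 1.1500
  k=1: S(1,0) = 1.2684; S(1,1) = 1.0427
  k=2: S(2,0) = 1.3989; S(2,1) = 1.1500; S(2,2) = 0.9454
  k=3: S(3,0) = 1.5430; S(3,1) = 1.2684; S(3,2) = 1.0427; S(3,3) = 0.8571
Terminal payoffs V(N, i) = max(S_T - K, 0):
  V(3,0) = 0.522957; V(3,1) = 0.248381; V(3,2) = 0.022668; V(3,3) = 0.000000
Backward induction: V(k, i) = exp(-r*dt) * [p * V(k+1, i) + (1-p) * V(k+1, i+1)].
  V(2,0) = exp(-r*dt) * [p*0.522957 + (1-p)*0.248381] = 0.380987
  V(2,1) = exp(-r*dt) * [p*0.248381 + (1-p)*0.022668] = 0.132038
  V(2,2) = exp(-r*dt) * [p*0.022668 + (1-p)*0.000000] = 0.010988
  V(1,0) = exp(-r*dt) * [p*0.380987 + (1-p)*0.132038] = 0.252453
  V(1,1) = exp(-r*dt) * [p*0.132038 + (1-p)*0.010988] = 0.069646
  V(0,0) = exp(-r*dt) * [p*0.252453 + (1-p)*0.069646] = 0.158123

Answer: Price = V(0,0) = 0.1581


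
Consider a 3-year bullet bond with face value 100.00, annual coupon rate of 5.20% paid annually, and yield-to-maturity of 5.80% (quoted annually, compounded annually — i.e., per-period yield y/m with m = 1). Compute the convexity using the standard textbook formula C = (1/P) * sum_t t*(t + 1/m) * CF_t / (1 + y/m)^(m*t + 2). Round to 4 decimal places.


Answer: Convexity = 10.0210

Derivation:
Coupon per period c = face * coupon_rate / m = 5.200000
Periods per year m = 1; per-period yield y/m = 0.058000
Number of cashflows N = 3
Cashflows (t years, CF_t, discount factor 1/(1+y/m)^(m*t), PV):
  t = 1.0000: CF_t = 5.200000, DF = 0.945180, PV = 4.914934
  t = 2.0000: CF_t = 5.200000, DF = 0.893364, PV = 4.645495
  t = 3.0000: CF_t = 105.200000, DF = 0.844390, PV = 88.829811
Price P = sum_t PV_t = 98.390240
Convexity numerator sum_t t*(t + 1/m) * CF_t / (1+y/m)^(m*t + 2):
  t = 1.0000: term = 8.781654
  t = 2.0000: term = 24.900721
  t = 3.0000: term = 952.288736
Convexity = (1/P) * sum = 985.971111 / 98.390240 = 10.021026


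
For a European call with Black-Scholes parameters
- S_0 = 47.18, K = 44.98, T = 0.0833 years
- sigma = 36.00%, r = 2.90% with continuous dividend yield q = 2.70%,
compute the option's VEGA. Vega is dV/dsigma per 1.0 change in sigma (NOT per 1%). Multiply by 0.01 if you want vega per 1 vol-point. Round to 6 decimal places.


Answer: Vega = 4.751555

Derivation:
d1 = 0.5131415481; d2 = 0.4092392863
phi(d1) = 0.3497293682; exp(-qT) = 0.9977534273; exp(-rT) = 0.9975872155
Vega = S * exp(-qT) * phi(d1) * sqrt(T) = 47.1800 * 0.9977534273 * 0.3497293682 * 0.2886173938 = 4.751555


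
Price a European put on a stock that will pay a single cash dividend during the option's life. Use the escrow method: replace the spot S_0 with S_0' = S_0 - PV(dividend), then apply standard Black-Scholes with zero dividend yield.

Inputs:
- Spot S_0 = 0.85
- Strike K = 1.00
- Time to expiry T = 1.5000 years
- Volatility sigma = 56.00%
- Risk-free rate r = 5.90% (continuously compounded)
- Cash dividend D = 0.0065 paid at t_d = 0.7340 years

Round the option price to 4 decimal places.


Answer: Price = 0.2734

Derivation:
PV(D) = D * exp(-r * t_d) = 0.0065 * 0.95761831 = 0.00622452
S_0' = S_0 - PV(D) = 0.8500 - 0.00622452 = 0.84377548
d1 = (ln(S_0'/K) + (r + sigma^2/2)*T) / (sigma*sqrt(T)) = 0.22429039
d2 = d1 - sigma*sqrt(T) = -0.46156674
exp(-rT) = 0.91530311
N(-d1) = 0.41126568; N(-d2) = 0.67780397
P = K * exp(-rT) * N(-d2) - S_0' * N(-d1) = 1.0000 * 0.91530311 * 0.67780397 - 0.84377548 * 0.41126568 = 0.2734


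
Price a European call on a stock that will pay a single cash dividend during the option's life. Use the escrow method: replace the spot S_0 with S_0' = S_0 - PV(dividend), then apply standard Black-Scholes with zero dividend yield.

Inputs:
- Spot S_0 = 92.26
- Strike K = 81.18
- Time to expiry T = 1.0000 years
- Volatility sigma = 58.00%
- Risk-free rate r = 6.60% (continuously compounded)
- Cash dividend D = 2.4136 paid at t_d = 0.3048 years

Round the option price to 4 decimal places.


Answer: Price = 26.6404

Derivation:
PV(D) = D * exp(-r * t_d) = 2.4136 * 0.98008419 = 2.36553121
S_0' = S_0 - PV(D) = 92.2600 - 2.36553121 = 89.89446879
d1 = (ln(S_0'/K) + (r + sigma^2/2)*T) / (sigma*sqrt(T)) = 0.57959914
d2 = d1 - sigma*sqrt(T) = -0.00040086
exp(-rT) = 0.93613086
N(d1) = 0.71890751; N(d2) = 0.49984008
C = S_0' * N(d1) - K * exp(-rT) * N(d2) = 89.89446879 * 0.71890751 - 81.1800 * 0.93613086 * 0.49984008 = 26.6404


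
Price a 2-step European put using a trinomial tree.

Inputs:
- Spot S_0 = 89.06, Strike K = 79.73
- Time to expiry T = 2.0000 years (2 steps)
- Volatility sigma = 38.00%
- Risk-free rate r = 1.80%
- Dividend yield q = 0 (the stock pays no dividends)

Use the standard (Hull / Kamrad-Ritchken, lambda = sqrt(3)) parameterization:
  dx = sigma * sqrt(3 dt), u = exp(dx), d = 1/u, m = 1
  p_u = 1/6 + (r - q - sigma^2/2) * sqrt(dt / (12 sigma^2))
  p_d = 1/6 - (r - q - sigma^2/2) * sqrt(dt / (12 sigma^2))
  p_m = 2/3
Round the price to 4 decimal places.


dt = T/N = 1.000000; dx = sigma*sqrt(3*dt) = 0.658179
u = exp(dx) = 1.931273; d = 1/u = 0.517793
p_u = 0.125492, p_m = 0.666667, p_d = 0.207841
Discount per step: exp(-r*dt) = 0.982161
Stock lattice S(k, j) with j the centered position index:
  k=0: S(0,+0) = 89.0600
  k=1: S(1,-1) = 46.1147; S(1,+0) = 89.0600; S(1,+1) = 171.9992
  k=2: S(2,-2) = 23.8779; S(2,-1) = 46.1147; S(2,+0) = 89.0600; S(2,+1) = 171.9992; S(2,+2) = 332.1773
Terminal payoffs V(N, j) = max(K - S_T, 0):
  V(2,-2) = 55.852140; V(2,-1) = 33.615336; V(2,+0) = 0.000000; V(2,+1) = 0.000000; V(2,+2) = 0.000000
Backward induction: V(k, j) = exp(-r*dt) * [p_u * V(k+1, j+1) + p_m * V(k+1, j) + p_d * V(k+1, j-1)]
  V(1,-1) = exp(-r*dt) * [p_u*0.000000 + p_m*33.615336 + p_d*55.852140] = 33.411724
  V(1,+0) = exp(-r*dt) * [p_u*0.000000 + p_m*0.000000 + p_d*33.615336] = 6.862006
  V(1,+1) = exp(-r*dt) * [p_u*0.000000 + p_m*0.000000 + p_d*0.000000] = 0.000000
  V(0,+0) = exp(-r*dt) * [p_u*0.000000 + p_m*6.862006 + p_d*33.411724] = 11.313505

Answer: Price = V(0,0) = 11.3135


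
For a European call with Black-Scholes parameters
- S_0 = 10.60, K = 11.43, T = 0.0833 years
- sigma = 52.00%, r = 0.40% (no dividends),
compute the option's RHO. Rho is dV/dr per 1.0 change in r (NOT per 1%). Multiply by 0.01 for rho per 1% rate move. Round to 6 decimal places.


d1 = -0.4250511234; d2 = -0.5751321682
phi(d1) = 0.3644839498; exp(-qT) = 1.0000000000; exp(-rT) = 0.9996668555
N(d2) = 0.2826009569
Rho = K*T*exp(-rT)*N(d2) = 11.4300 * 0.0833 * 0.9996668555 * 0.2826009569 = 0.268980

Answer: Rho = 0.268980


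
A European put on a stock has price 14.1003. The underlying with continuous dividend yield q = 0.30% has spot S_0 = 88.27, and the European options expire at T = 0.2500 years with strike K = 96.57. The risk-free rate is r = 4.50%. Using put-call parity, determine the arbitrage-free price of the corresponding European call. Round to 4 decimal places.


Put-call parity: C - P = S_0 * exp(-qT) - K * exp(-rT).
S_0 * exp(-qT) = 88.2700 * 0.99925028 = 88.20382232
K * exp(-rT) = 96.5700 * 0.98881304 = 95.48967572
C = P + S*exp(-qT) - K*exp(-rT)
C = 14.1003 + 88.20382232 - 95.48967572 = 6.8144

Answer: Call price = 6.8144


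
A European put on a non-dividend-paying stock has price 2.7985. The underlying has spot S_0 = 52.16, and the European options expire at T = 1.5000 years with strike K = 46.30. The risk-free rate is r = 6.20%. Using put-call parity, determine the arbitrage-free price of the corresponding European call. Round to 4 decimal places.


Answer: Call price = 12.7702

Derivation:
Put-call parity: C - P = S_0 * exp(-qT) - K * exp(-rT).
S_0 * exp(-qT) = 52.1600 * 1.00000000 = 52.16000000
K * exp(-rT) = 46.3000 * 0.91119350 = 42.18825906
C = P + S*exp(-qT) - K*exp(-rT)
C = 2.7985 + 52.16000000 - 42.18825906 = 12.7702


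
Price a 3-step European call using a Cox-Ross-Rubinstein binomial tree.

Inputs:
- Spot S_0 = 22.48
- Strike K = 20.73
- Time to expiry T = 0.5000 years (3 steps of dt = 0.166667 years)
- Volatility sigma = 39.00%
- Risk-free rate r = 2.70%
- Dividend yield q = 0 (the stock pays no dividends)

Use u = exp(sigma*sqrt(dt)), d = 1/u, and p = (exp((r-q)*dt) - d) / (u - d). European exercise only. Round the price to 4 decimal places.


Answer: Price = V(0,0) = 3.6050

Derivation:
dt = T/N = 0.166667
u = exp(sigma*sqrt(dt)) = 1.172592; d = 1/u = 0.852811
p = (exp((r-q)*dt) - d) / (u - d) = 0.474384
Discount per step: exp(-r*dt) = 0.995510
Stock lattice S(k, i) with i counting down-moves:
  k=0: S(0,0) = 22.4800
  k=1: S(1,0) = 26.3599; S(1,1) = 19.1712
  k=2: S(2,0) = 30.9094; S(2,1) = 22.4800; S(2,2) = 16.3494
  k=3: S(3,0) = 36.2441; S(3,1) = 26.3599; S(3,2) = 19.1712; S(3,3) = 13.9430
Terminal payoffs V(N, i) = max(S_T - K, 0):
  V(3,0) = 15.514097; V(3,1) = 5.629872; V(3,2) = 0.000000; V(3,3) = 0.000000
Backward induction: V(k, i) = exp(-r*dt) * [p * V(k+1, i) + (1-p) * V(k+1, i+1)].
  V(2,0) = exp(-r*dt) * [p*15.514097 + (1-p)*5.629872] = 10.272455
  V(2,1) = exp(-r*dt) * [p*5.629872 + (1-p)*0.000000] = 2.658727
  V(2,2) = exp(-r*dt) * [p*0.000000 + (1-p)*0.000000] = 0.000000
  V(1,0) = exp(-r*dt) * [p*10.272455 + (1-p)*2.658727] = 6.242400
  V(1,1) = exp(-r*dt) * [p*2.658727 + (1-p)*0.000000] = 1.255594
  V(0,0) = exp(-r*dt) * [p*6.242400 + (1-p)*1.255594] = 3.604993


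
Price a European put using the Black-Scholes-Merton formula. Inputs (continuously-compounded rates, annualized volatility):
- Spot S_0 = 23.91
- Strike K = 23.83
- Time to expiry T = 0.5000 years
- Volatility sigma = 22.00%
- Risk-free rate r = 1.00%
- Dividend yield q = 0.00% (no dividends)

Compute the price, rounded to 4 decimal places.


d1 = (ln(S/K) + (r - q + 0.5*sigma^2) * T) / (sigma * sqrt(T)) = 0.13146716
d2 = d1 - sigma * sqrt(T) = -0.02409633
exp(-rT) = 0.99501248; exp(-qT) = 1.00000000
P = K * exp(-rT) * N(-d2) - S_0 * exp(-qT) * N(-d1)
N(-d1) = 0.44770288; N(-d2) = 0.50961212
P = 23.8300 * 0.99501248 * 0.50961212 - 23.9100 * 1.00000000 * 0.44770288 = 1.3789

Answer: Price = 1.3789


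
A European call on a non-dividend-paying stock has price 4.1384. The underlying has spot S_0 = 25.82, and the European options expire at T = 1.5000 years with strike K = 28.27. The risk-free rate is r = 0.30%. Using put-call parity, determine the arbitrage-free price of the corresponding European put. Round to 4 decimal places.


Put-call parity: C - P = S_0 * exp(-qT) - K * exp(-rT).
S_0 * exp(-qT) = 25.8200 * 1.00000000 = 25.82000000
K * exp(-rT) = 28.2700 * 0.99551011 = 28.14307080
P = C - S*exp(-qT) + K*exp(-rT)
P = 4.1384 - 25.82000000 + 28.14307080 = 6.4615

Answer: Put price = 6.4615


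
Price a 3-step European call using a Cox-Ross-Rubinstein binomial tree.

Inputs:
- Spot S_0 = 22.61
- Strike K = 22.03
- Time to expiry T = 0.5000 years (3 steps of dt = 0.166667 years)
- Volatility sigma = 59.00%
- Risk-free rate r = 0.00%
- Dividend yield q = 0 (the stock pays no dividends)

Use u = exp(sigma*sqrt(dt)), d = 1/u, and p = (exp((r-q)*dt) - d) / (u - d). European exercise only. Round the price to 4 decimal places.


dt = T/N = 0.166667
u = exp(sigma*sqrt(dt)) = 1.272351; d = 1/u = 0.785947
p = (exp((r-q)*dt) - d) / (u - d) = 0.440073
Discount per step: exp(-r*dt) = 1.000000
Stock lattice S(k, i) with i counting down-moves:
  k=0: S(0,0) = 22.6100
  k=1: S(1,0) = 28.7679; S(1,1) = 17.7703
  k=2: S(2,0) = 36.6028; S(2,1) = 22.6100; S(2,2) = 13.9665
  k=3: S(3,0) = 46.5716; S(3,1) = 28.7679; S(3,2) = 17.7703; S(3,3) = 10.9769
Terminal payoffs V(N, i) = max(S_T - K, 0):
  V(3,0) = 24.541639; V(3,1) = 6.737860; V(3,2) = 0.000000; V(3,3) = 0.000000
Backward induction: V(k, i) = exp(-r*dt) * [p * V(k+1, i) + (1-p) * V(k+1, i+1)].
  V(2,0) = exp(-r*dt) * [p*24.541639 + (1-p)*6.737860] = 14.572819
  V(2,1) = exp(-r*dt) * [p*6.737860 + (1-p)*0.000000] = 2.965149
  V(2,2) = exp(-r*dt) * [p*0.000000 + (1-p)*0.000000] = 0.000000
  V(1,0) = exp(-r*dt) * [p*14.572819 + (1-p)*2.965149] = 8.073369
  V(1,1) = exp(-r*dt) * [p*2.965149 + (1-p)*0.000000] = 1.304881
  V(0,0) = exp(-r*dt) * [p*8.073369 + (1-p)*1.304881] = 4.283509

Answer: Price = V(0,0) = 4.2835


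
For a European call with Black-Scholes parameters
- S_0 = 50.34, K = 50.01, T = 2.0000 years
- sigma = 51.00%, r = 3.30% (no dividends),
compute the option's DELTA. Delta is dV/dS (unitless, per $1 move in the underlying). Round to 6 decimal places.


d1 = 0.4612513052; d2 = -0.2599976116
phi(d1) = 0.3586834923; exp(-qT) = 1.0000000000; exp(-rT) = 0.9361308643
N(d1) = 0.6776908417
Delta = exp(-qT) * N(d1) = 1.0000000000 * 0.6776908417 = 0.677691

Answer: Delta = 0.677691


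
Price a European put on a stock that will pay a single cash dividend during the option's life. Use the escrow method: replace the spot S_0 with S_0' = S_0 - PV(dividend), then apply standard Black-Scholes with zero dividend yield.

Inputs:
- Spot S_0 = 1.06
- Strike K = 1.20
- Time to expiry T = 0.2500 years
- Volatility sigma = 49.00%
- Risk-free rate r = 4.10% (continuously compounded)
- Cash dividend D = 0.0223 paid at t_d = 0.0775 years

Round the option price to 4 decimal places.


Answer: Price = 0.1994

Derivation:
PV(D) = D * exp(-r * t_d) = 0.0223 * 0.99682754 = 0.02222925
S_0' = S_0 - PV(D) = 1.0600 - 0.02222925 = 1.03777075
d1 = (ln(S_0'/K) + (r + sigma^2/2)*T) / (sigma*sqrt(T)) = -0.42850677
d2 = d1 - sigma*sqrt(T) = -0.67350677
exp(-rT) = 0.98980235
N(-d1) = 0.66585890; N(-d2) = 0.74968753
P = K * exp(-rT) * N(-d2) - S_0' * N(-d1) = 1.2000 * 0.98980235 * 0.74968753 - 1.03777075 * 0.66585890 = 0.1994


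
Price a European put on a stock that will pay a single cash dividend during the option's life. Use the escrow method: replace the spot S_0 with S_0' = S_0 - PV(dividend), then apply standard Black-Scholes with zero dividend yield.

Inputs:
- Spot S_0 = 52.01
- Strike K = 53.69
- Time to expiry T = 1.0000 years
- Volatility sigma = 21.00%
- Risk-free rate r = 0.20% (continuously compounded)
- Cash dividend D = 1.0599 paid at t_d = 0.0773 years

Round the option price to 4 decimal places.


Answer: Price = 5.8116

Derivation:
PV(D) = D * exp(-r * t_d) = 1.0599 * 0.99984541 = 1.05973615
S_0' = S_0 - PV(D) = 52.0100 - 1.05973615 = 50.95026385
d1 = (ln(S_0'/K) + (r + sigma^2/2)*T) / (sigma*sqrt(T)) = -0.13488965
d2 = d1 - sigma*sqrt(T) = -0.34488965
exp(-rT) = 0.99800200
N(-d1) = 0.55365044; N(-d2) = 0.63491133
P = K * exp(-rT) * N(-d2) - S_0' * N(-d1) = 53.6900 * 0.99800200 * 0.63491133 - 50.95026385 * 0.55365044 = 5.8116


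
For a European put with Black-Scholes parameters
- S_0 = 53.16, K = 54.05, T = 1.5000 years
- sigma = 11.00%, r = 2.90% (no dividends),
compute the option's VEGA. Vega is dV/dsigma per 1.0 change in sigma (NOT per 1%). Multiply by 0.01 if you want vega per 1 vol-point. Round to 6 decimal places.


d1 = 0.2670069245; d2 = 0.1322849887
phi(d1) = 0.3849719201; exp(-qT) = 1.0000000000; exp(-rT) = 0.9574325541
Vega = S * exp(-qT) * phi(d1) * sqrt(T) = 53.1600 * 1.0000000000 * 0.3849719201 * 1.2247448714 = 25.064535

Answer: Vega = 25.064535


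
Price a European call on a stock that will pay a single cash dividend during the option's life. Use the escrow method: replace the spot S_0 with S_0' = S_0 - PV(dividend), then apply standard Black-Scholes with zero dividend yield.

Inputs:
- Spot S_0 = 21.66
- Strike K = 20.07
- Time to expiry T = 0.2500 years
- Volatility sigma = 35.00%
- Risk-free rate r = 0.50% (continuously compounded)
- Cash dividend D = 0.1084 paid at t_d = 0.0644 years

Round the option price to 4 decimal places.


PV(D) = D * exp(-r * t_d) = 0.1084 * 0.99967805 = 0.10836510
S_0' = S_0 - PV(D) = 21.6600 - 0.10836510 = 21.55163490
d1 = (ln(S_0'/K) + (r + sigma^2/2)*T) / (sigma*sqrt(T)) = 0.50164581
d2 = d1 - sigma*sqrt(T) = 0.32664581
exp(-rT) = 0.99875078
N(d1) = 0.69204165; N(d2) = 0.62803210
C = S_0' * N(d1) - K * exp(-rT) * N(d2) = 21.55163490 * 0.69204165 - 20.0700 * 0.99875078 * 0.62803210 = 2.3258

Answer: Price = 2.3258


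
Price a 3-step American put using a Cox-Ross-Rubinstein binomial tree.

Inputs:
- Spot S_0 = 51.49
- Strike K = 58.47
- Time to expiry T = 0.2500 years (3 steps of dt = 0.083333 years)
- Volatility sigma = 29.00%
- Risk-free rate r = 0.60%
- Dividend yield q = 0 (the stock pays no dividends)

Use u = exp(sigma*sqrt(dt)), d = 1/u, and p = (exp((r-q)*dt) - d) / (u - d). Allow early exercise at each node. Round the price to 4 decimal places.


Answer: Price = V(0,0) = 7.7935

Derivation:
dt = T/N = 0.083333
u = exp(sigma*sqrt(dt)) = 1.087320; d = 1/u = 0.919693
p = (exp((r-q)*dt) - d) / (u - d) = 0.482067
Discount per step: exp(-r*dt) = 0.999500
Stock lattice S(k, i) with i counting down-moves:
  k=0: S(0,0) = 51.4900
  k=1: S(1,0) = 55.9861; S(1,1) = 47.3550
  k=2: S(2,0) = 60.8748; S(2,1) = 51.4900; S(2,2) = 43.5520
  k=3: S(3,0) = 66.1904; S(3,1) = 55.9861; S(3,2) = 47.3550; S(3,3) = 40.0545
Terminal payoffs V(N, i) = max(K - S_T, 0):
  V(3,0) = 0.000000; V(3,1) = 2.483902; V(3,2) = 11.115028; V(3,3) = 18.415531
Backward induction: V(k, i) = exp(-r*dt) * [p * V(k+1, i) + (1-p) * V(k+1, i+1)]; then take max(V_cont, immediate exercise) for American.
  V(2,0) = exp(-r*dt) * [p*0.000000 + (1-p)*2.483902] = 1.285852; exercise = 0.000000; V(2,0) = max -> 1.285852
  V(2,1) = exp(-r*dt) * [p*2.483902 + (1-p)*11.115028] = 6.950772; exercise = 6.980000; V(2,1) = max -> 6.980000
  V(2,2) = exp(-r*dt) * [p*11.115028 + (1-p)*18.415531] = 14.888754; exercise = 14.917982; V(2,2) = max -> 14.917982
  V(1,0) = exp(-r*dt) * [p*1.285852 + (1-p)*6.980000] = 4.232923; exercise = 2.483902; V(1,0) = max -> 4.232923
  V(1,1) = exp(-r*dt) * [p*6.980000 + (1-p)*14.917982] = 11.085800; exercise = 11.115028; V(1,1) = max -> 11.115028
  V(0,0) = exp(-r*dt) * [p*4.232923 + (1-p)*11.115028] = 7.793496; exercise = 6.980000; V(0,0) = max -> 7.793496


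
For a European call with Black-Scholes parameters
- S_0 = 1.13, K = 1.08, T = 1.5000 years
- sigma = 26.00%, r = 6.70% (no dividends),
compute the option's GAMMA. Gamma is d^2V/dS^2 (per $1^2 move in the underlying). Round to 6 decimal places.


Answer: Gamma = 0.916561

Derivation:
d1 = 0.6169466744; d2 = 0.2985130078
phi(d1) = 0.3298061792; exp(-qT) = 1.0000000000; exp(-rT) = 0.9043851124
Gamma = exp(-qT) * phi(d1) / (S * sigma * sqrt(T)) = 1.0000000000 * 0.3298061792 / (1.1300 * 0.2600 * 1.2247448714) = 0.916561


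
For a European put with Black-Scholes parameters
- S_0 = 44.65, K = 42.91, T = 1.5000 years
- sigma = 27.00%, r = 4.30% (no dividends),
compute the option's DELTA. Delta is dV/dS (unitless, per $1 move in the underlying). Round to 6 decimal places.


Answer: Delta = -0.315401

Derivation:
d1 = 0.4805971704; d2 = 0.1499160552
phi(d1) = 0.3554305692; exp(-qT) = 1.0000000000; exp(-rT) = 0.9375361143
N(-d1) = 0.3154014134
Delta = -exp(-qT) * N(-d1) = -1.0000000000 * 0.3154014134 = -0.315401


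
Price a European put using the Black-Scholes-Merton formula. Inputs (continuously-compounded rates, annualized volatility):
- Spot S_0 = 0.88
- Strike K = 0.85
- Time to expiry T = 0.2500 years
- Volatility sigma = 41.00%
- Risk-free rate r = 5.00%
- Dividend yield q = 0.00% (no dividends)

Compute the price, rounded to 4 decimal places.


Answer: Price = 0.0518

Derivation:
d1 = (ln(S/K) + (r - q + 0.5*sigma^2) * T) / (sigma * sqrt(T)) = 0.33267345
d2 = d1 - sigma * sqrt(T) = 0.12767345
exp(-rT) = 0.98757780; exp(-qT) = 1.00000000
P = K * exp(-rT) * N(-d2) - S_0 * exp(-qT) * N(-d1)
N(-d1) = 0.36969040; N(-d2) = 0.44920370
P = 0.8500 * 0.98757780 * 0.44920370 - 0.8800 * 1.00000000 * 0.36969040 = 0.0518


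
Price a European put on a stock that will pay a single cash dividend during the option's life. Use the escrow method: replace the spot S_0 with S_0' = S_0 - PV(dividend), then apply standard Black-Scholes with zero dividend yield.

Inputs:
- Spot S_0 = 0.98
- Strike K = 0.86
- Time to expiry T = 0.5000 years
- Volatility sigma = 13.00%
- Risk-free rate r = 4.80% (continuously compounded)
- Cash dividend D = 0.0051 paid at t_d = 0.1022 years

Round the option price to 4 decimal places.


PV(D) = D * exp(-r * t_d) = 0.0051 * 0.99510641 = 0.00507504
S_0' = S_0 - PV(D) = 0.9800 - 0.00507504 = 0.97492496
d1 = (ln(S_0'/K) + (r + sigma^2/2)*T) / (sigma*sqrt(T)) = 1.67152550
d2 = d1 - sigma*sqrt(T) = 1.57960162
exp(-rT) = 0.97628571
N(-d1) = 0.04730896; N(-d2) = 0.05709906
P = K * exp(-rT) * N(-d2) - S_0' * N(-d1) = 0.8600 * 0.97628571 * 0.05709906 - 0.97492496 * 0.04730896 = 0.0018

Answer: Price = 0.0018


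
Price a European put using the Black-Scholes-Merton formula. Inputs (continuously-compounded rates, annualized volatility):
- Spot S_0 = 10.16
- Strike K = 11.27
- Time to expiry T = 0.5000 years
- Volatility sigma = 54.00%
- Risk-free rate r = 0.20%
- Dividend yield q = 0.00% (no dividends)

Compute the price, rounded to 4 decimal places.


d1 = (ln(S/K) + (r - q + 0.5*sigma^2) * T) / (sigma * sqrt(T)) = -0.07800667
d2 = d1 - sigma * sqrt(T) = -0.45984434
exp(-rT) = 0.99900050; exp(-qT) = 1.00000000
P = K * exp(-rT) * N(-d2) - S_0 * exp(-qT) * N(-d1)
N(-d1) = 0.53108863; N(-d2) = 0.67718602
P = 11.2700 * 0.99900050 * 0.67718602 - 10.1600 * 1.00000000 * 0.53108863 = 2.2284

Answer: Price = 2.2284


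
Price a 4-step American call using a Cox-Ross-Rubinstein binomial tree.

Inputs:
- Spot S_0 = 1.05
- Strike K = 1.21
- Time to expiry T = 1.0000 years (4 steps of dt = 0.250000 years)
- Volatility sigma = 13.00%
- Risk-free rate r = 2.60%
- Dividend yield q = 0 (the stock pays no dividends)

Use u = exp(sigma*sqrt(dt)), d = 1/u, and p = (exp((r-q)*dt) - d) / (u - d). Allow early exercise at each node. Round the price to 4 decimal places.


Answer: Price = V(0,0) = 0.0120

Derivation:
dt = T/N = 0.250000
u = exp(sigma*sqrt(dt)) = 1.067159; d = 1/u = 0.937067
p = (exp((r-q)*dt) - d) / (u - d) = 0.533883
Discount per step: exp(-r*dt) = 0.993521
Stock lattice S(k, i) with i counting down-moves:
  k=0: S(0,0) = 1.0500
  k=1: S(1,0) = 1.1205; S(1,1) = 0.9839
  k=2: S(2,0) = 1.1958; S(2,1) = 1.0500; S(2,2) = 0.9220
  k=3: S(3,0) = 1.2761; S(3,1) = 1.1205; S(3,2) = 0.9839; S(3,3) = 0.8640
  k=4: S(4,0) = 1.3618; S(4,1) = 1.1958; S(4,2) = 1.0500; S(4,3) = 0.9220; S(4,4) = 0.8096
Terminal payoffs V(N, i) = max(S_T - K, 0):
  V(4,0) = 0.151777; V(4,1) = 0.000000; V(4,2) = 0.000000; V(4,3) = 0.000000; V(4,4) = 0.000000
Backward induction: V(k, i) = exp(-r*dt) * [p * V(k+1, i) + (1-p) * V(k+1, i+1)]; then take max(V_cont, immediate exercise) for American.
  V(3,0) = exp(-r*dt) * [p*0.151777 + (1-p)*0.000000] = 0.080506; exercise = 0.066077; V(3,0) = max -> 0.080506
  V(3,1) = exp(-r*dt) * [p*0.000000 + (1-p)*0.000000] = 0.000000; exercise = 0.000000; V(3,1) = max -> 0.000000
  V(3,2) = exp(-r*dt) * [p*0.000000 + (1-p)*0.000000] = 0.000000; exercise = 0.000000; V(3,2) = max -> 0.000000
  V(3,3) = exp(-r*dt) * [p*0.000000 + (1-p)*0.000000] = 0.000000; exercise = 0.000000; V(3,3) = max -> 0.000000
  V(2,0) = exp(-r*dt) * [p*0.080506 + (1-p)*0.000000] = 0.042702; exercise = 0.000000; V(2,0) = max -> 0.042702
  V(2,1) = exp(-r*dt) * [p*0.000000 + (1-p)*0.000000] = 0.000000; exercise = 0.000000; V(2,1) = max -> 0.000000
  V(2,2) = exp(-r*dt) * [p*0.000000 + (1-p)*0.000000] = 0.000000; exercise = 0.000000; V(2,2) = max -> 0.000000
  V(1,0) = exp(-r*dt) * [p*0.042702 + (1-p)*0.000000] = 0.022650; exercise = 0.000000; V(1,0) = max -> 0.022650
  V(1,1) = exp(-r*dt) * [p*0.000000 + (1-p)*0.000000] = 0.000000; exercise = 0.000000; V(1,1) = max -> 0.000000
  V(0,0) = exp(-r*dt) * [p*0.022650 + (1-p)*0.000000] = 0.012014; exercise = 0.000000; V(0,0) = max -> 0.012014


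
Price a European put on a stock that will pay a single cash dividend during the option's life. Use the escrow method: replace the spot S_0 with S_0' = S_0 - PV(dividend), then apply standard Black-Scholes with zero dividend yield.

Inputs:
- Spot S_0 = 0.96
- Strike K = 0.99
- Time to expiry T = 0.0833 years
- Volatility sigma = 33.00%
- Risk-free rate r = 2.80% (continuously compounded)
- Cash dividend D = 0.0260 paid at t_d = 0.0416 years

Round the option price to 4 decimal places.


Answer: Price = 0.0694

Derivation:
PV(D) = D * exp(-r * t_d) = 0.0260 * 0.99883588 = 0.02596973
S_0' = S_0 - PV(D) = 0.9600 - 0.02596973 = 0.93403027
d1 = (ln(S_0'/K) + (r + sigma^2/2)*T) / (sigma*sqrt(T)) = -0.53891221
d2 = d1 - sigma*sqrt(T) = -0.63415595
exp(-rT) = 0.99767032
N(-d1) = 0.70502628; N(-d2) = 0.73701047
P = K * exp(-rT) * N(-d2) - S_0' * N(-d1) = 0.9900 * 0.99767032 * 0.73701047 - 0.93403027 * 0.70502628 = 0.0694


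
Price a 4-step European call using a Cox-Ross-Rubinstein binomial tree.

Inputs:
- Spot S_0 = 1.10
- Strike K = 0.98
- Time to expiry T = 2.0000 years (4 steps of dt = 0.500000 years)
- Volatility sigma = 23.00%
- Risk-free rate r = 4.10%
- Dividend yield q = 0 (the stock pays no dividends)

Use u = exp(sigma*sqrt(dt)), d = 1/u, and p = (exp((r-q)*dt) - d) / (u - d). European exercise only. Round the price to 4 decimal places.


dt = T/N = 0.500000
u = exp(sigma*sqrt(dt)) = 1.176607; d = 1/u = 0.849902
p = (exp((r-q)*dt) - d) / (u - d) = 0.522826
Discount per step: exp(-r*dt) = 0.979709
Stock lattice S(k, i) with i counting down-moves:
  k=0: S(0,0) = 1.1000
  k=1: S(1,0) = 1.2943; S(1,1) = 0.9349
  k=2: S(2,0) = 1.5228; S(2,1) = 1.1000; S(2,2) = 0.7946
  k=3: S(3,0) = 1.7918; S(3,1) = 1.2943; S(3,2) = 0.9349; S(3,3) = 0.6753
  k=4: S(4,0) = 2.1082; S(4,1) = 1.5228; S(4,2) = 1.1000; S(4,3) = 0.7946; S(4,4) = 0.5739
Terminal payoffs V(N, i) = max(S_T - K, 0):
  V(4,0) = 1.128229; V(4,1) = 0.542843; V(4,2) = 0.120000; V(4,3) = 0.000000; V(4,4) = 0.000000
Backward induction: V(k, i) = exp(-r*dt) * [p * V(k+1, i) + (1-p) * V(k+1, i+1)].
  V(3,0) = exp(-r*dt) * [p*1.128229 + (1-p)*0.542843] = 0.831673
  V(3,1) = exp(-r*dt) * [p*0.542843 + (1-p)*0.120000] = 0.334153
  V(3,2) = exp(-r*dt) * [p*0.120000 + (1-p)*0.000000] = 0.061466
  V(3,3) = exp(-r*dt) * [p*0.000000 + (1-p)*0.000000] = 0.000000
  V(2,0) = exp(-r*dt) * [p*0.831673 + (1-p)*0.334153] = 0.582211
  V(2,1) = exp(-r*dt) * [p*0.334153 + (1-p)*0.061466] = 0.199894
  V(2,2) = exp(-r*dt) * [p*0.061466 + (1-p)*0.000000] = 0.031484
  V(1,0) = exp(-r*dt) * [p*0.582211 + (1-p)*0.199894] = 0.391667
  V(1,1) = exp(-r*dt) * [p*0.199894 + (1-p)*0.031484] = 0.117107
  V(0,0) = exp(-r*dt) * [p*0.391667 + (1-p)*0.117107] = 0.255365

Answer: Price = V(0,0) = 0.2554


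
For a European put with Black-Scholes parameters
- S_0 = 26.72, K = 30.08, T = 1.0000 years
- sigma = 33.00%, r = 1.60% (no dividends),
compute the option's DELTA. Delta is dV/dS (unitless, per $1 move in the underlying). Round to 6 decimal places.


d1 = -0.1454489406; d2 = -0.4754489406
phi(d1) = 0.3947446296; exp(-qT) = 1.0000000000; exp(-rT) = 0.9841273201
N(-d1) = 0.5578217868
Delta = -exp(-qT) * N(-d1) = -1.0000000000 * 0.5578217868 = -0.557822

Answer: Delta = -0.557822


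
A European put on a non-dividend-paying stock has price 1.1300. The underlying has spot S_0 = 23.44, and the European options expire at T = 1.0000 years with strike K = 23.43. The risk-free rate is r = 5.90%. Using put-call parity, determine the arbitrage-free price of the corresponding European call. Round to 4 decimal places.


Put-call parity: C - P = S_0 * exp(-qT) - K * exp(-rT).
S_0 * exp(-qT) = 23.4400 * 1.00000000 = 23.44000000
K * exp(-rT) = 23.4300 * 0.94270677 = 22.08761960
C = P + S*exp(-qT) - K*exp(-rT)
C = 1.1300 + 23.44000000 - 22.08761960 = 2.4824

Answer: Call price = 2.4824


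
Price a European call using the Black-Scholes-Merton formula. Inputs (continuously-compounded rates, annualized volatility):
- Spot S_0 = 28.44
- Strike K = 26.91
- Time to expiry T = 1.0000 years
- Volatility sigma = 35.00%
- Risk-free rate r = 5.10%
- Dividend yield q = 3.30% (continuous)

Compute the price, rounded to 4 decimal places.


d1 = (ln(S/K) + (r - q + 0.5*sigma^2) * T) / (sigma * sqrt(T)) = 0.38442469
d2 = d1 - sigma * sqrt(T) = 0.03442469
exp(-rT) = 0.95027867; exp(-qT) = 0.96753856
C = S_0 * exp(-qT) * N(d1) - K * exp(-rT) * N(d2)
N(d1) = 0.64966815; N(d2) = 0.51373075
C = 28.4400 * 0.96753856 * 0.64966815 - 26.9100 * 0.95027867 * 0.51373075 = 4.7397

Answer: Price = 4.7397


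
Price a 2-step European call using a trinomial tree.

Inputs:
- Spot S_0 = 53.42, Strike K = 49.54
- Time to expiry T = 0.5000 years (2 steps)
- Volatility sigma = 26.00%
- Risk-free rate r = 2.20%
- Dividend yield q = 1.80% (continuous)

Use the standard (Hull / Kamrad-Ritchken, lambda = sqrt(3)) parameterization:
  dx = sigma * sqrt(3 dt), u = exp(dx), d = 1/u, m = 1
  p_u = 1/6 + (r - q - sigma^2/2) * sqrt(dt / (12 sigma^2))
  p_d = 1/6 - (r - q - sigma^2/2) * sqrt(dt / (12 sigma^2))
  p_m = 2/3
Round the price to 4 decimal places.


Answer: Price = V(0,0) = 6.1194

Derivation:
dt = T/N = 0.250000; dx = sigma*sqrt(3*dt) = 0.225167
u = exp(dx) = 1.252531; d = 1/u = 0.798383
p_u = 0.150123, p_m = 0.666667, p_d = 0.183210
Discount per step: exp(-r*dt) = 0.994515
Stock lattice S(k, j) with j the centered position index:
  k=0: S(0,+0) = 53.4200
  k=1: S(1,-1) = 42.6496; S(1,+0) = 53.4200; S(1,+1) = 66.9102
  k=2: S(2,-2) = 34.0507; S(2,-1) = 42.6496; S(2,+0) = 53.4200; S(2,+1) = 66.9102; S(2,+2) = 83.8072
Terminal payoffs V(N, j) = max(S_T - K, 0):
  V(2,-2) = 0.000000; V(2,-1) = 0.000000; V(2,+0) = 3.880000; V(2,+1) = 17.370226; V(2,+2) = 34.267158
Backward induction: V(k, j) = exp(-r*dt) * [p_u * V(k+1, j+1) + p_m * V(k+1, j) + p_d * V(k+1, j-1)]
  V(1,-1) = exp(-r*dt) * [p_u*3.880000 + p_m*0.000000 + p_d*0.000000] = 0.579284
  V(1,+0) = exp(-r*dt) * [p_u*17.370226 + p_m*3.880000 + p_d*0.000000] = 5.165853
  V(1,+1) = exp(-r*dt) * [p_u*34.267158 + p_m*17.370226 + p_d*3.880000] = 17.339675
  V(0,+0) = exp(-r*dt) * [p_u*17.339675 + p_m*5.165853 + p_d*0.579284] = 6.119374


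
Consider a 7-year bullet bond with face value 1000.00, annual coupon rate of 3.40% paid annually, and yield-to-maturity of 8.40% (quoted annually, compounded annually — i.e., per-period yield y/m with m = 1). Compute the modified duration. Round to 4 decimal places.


Coupon per period c = face * coupon_rate / m = 34.000000
Periods per year m = 1; per-period yield y/m = 0.084000
Number of cashflows N = 7
Cashflows (t years, CF_t, discount factor 1/(1+y/m)^(m*t), PV):
  t = 1.0000: CF_t = 34.000000, DF = 0.922509, PV = 31.365314
  t = 2.0000: CF_t = 34.000000, DF = 0.851023, PV = 28.934791
  t = 3.0000: CF_t = 34.000000, DF = 0.785077, PV = 26.692612
  t = 4.0000: CF_t = 34.000000, DF = 0.724241, PV = 24.624181
  t = 5.0000: CF_t = 34.000000, DF = 0.668119, PV = 22.716034
  t = 6.0000: CF_t = 34.000000, DF = 0.616346, PV = 20.955751
  t = 7.0000: CF_t = 1034.000000, DF = 0.568585, PV = 587.916384
Price P = sum_t PV_t = 743.205066
First compute Macaulay numerator sum_t t * PV_t:
  t * PV_t at t = 1.0000: 31.365314
  t * PV_t at t = 2.0000: 57.869582
  t * PV_t at t = 3.0000: 80.077835
  t * PV_t at t = 4.0000: 98.496723
  t * PV_t at t = 5.0000: 113.580169
  t * PV_t at t = 6.0000: 125.734504
  t * PV_t at t = 7.0000: 4115.414689
Macaulay duration D = 4622.538816 / 743.205066 = 6.219735
Modified duration = D / (1 + y/m) = 6.219735 / (1 + 0.084000) = 5.737763

Answer: Modified duration = 5.7378


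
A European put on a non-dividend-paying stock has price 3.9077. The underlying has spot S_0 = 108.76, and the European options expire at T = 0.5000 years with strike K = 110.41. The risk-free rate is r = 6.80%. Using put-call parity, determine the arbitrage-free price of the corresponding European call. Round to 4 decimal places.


Put-call parity: C - P = S_0 * exp(-qT) - K * exp(-rT).
S_0 * exp(-qT) = 108.7600 * 1.00000000 = 108.76000000
K * exp(-rT) = 110.4100 * 0.96657150 = 106.71915983
C = P + S*exp(-qT) - K*exp(-rT)
C = 3.9077 + 108.76000000 - 106.71915983 = 5.9485

Answer: Call price = 5.9485


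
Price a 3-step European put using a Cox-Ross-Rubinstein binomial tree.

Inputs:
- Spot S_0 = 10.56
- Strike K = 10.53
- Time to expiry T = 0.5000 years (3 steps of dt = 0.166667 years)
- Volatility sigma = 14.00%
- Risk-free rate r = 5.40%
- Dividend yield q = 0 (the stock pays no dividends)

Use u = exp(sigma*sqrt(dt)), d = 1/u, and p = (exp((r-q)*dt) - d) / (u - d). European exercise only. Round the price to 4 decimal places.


Answer: Price = V(0,0) = 0.3050

Derivation:
dt = T/N = 0.166667
u = exp(sigma*sqrt(dt)) = 1.058820; d = 1/u = 0.944448
p = (exp((r-q)*dt) - d) / (u - d) = 0.564761
Discount per step: exp(-r*dt) = 0.991040
Stock lattice S(k, i) with i counting down-moves:
  k=0: S(0,0) = 10.5600
  k=1: S(1,0) = 11.1811; S(1,1) = 9.9734
  k=2: S(2,0) = 11.8388; S(2,1) = 10.5600; S(2,2) = 9.4193
  k=3: S(3,0) = 12.5352; S(3,1) = 11.1811; S(3,2) = 9.9734; S(3,3) = 8.8961
Terminal payoffs V(N, i) = max(K - S_T, 0):
  V(3,0) = 0.000000; V(3,1) = 0.000000; V(3,2) = 0.556630; V(3,3) = 1.633935
Backward induction: V(k, i) = exp(-r*dt) * [p * V(k+1, i) + (1-p) * V(k+1, i+1)].
  V(2,0) = exp(-r*dt) * [p*0.000000 + (1-p)*0.000000] = 0.000000
  V(2,1) = exp(-r*dt) * [p*0.000000 + (1-p)*0.556630] = 0.240096
  V(2,2) = exp(-r*dt) * [p*0.556630 + (1-p)*1.633935] = 1.016327
  V(1,0) = exp(-r*dt) * [p*0.000000 + (1-p)*0.240096] = 0.103563
  V(1,1) = exp(-r*dt) * [p*0.240096 + (1-p)*1.016327] = 0.572764
  V(0,0) = exp(-r*dt) * [p*0.103563 + (1-p)*0.572764] = 0.305020


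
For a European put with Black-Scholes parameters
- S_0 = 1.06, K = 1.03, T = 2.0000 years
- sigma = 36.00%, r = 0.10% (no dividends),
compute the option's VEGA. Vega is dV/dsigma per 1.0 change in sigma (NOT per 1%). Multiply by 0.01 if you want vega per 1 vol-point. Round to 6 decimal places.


Answer: Vega = 0.569116

Derivation:
d1 = 0.3148787860; d2 = -0.1942380964
phi(d1) = 0.3796472078; exp(-qT) = 1.0000000000; exp(-rT) = 0.9980019987
Vega = S * exp(-qT) * phi(d1) * sqrt(T) = 1.0600 * 1.0000000000 * 0.3796472078 * 1.4142135624 = 0.569116


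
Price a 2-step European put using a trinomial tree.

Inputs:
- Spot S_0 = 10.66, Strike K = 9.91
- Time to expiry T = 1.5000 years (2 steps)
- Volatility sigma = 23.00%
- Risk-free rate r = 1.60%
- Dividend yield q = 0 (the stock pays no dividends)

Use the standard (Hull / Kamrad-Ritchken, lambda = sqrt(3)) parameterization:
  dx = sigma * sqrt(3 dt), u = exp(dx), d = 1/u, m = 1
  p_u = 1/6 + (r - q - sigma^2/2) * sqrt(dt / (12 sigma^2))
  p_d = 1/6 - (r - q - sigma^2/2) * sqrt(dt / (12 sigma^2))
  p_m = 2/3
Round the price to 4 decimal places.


dt = T/N = 0.750000; dx = sigma*sqrt(3*dt) = 0.345000
u = exp(dx) = 1.411990; d = 1/u = 0.708220
p_u = 0.155308, p_m = 0.666667, p_d = 0.178025
Discount per step: exp(-r*dt) = 0.988072
Stock lattice S(k, j) with j the centered position index:
  k=0: S(0,+0) = 10.6600
  k=1: S(1,-1) = 7.5496; S(1,+0) = 10.6600; S(1,+1) = 15.0518
  k=2: S(2,-2) = 5.3468; S(2,-1) = 7.5496; S(2,+0) = 10.6600; S(2,+1) = 15.0518; S(2,+2) = 21.2530
Terminal payoffs V(N, j) = max(K - S_T, 0):
  V(2,-2) = 4.563199; V(2,-1) = 2.360371; V(2,+0) = 0.000000; V(2,+1) = 0.000000; V(2,+2) = 0.000000
Backward induction: V(k, j) = exp(-r*dt) * [p_u * V(k+1, j+1) + p_m * V(k+1, j) + p_d * V(k+1, j-1)]
  V(1,-1) = exp(-r*dt) * [p_u*0.000000 + p_m*2.360371 + p_d*4.563199] = 2.357486
  V(1,+0) = exp(-r*dt) * [p_u*0.000000 + p_m*0.000000 + p_d*2.360371] = 0.415194
  V(1,+1) = exp(-r*dt) * [p_u*0.000000 + p_m*0.000000 + p_d*0.000000] = 0.000000
  V(0,+0) = exp(-r*dt) * [p_u*0.000000 + p_m*0.415194 + p_d*2.357486] = 0.688180

Answer: Price = V(0,0) = 0.6882


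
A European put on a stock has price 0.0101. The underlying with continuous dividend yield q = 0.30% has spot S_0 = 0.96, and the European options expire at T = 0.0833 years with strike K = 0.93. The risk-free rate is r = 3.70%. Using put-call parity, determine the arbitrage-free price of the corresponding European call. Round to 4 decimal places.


Put-call parity: C - P = S_0 * exp(-qT) - K * exp(-rT).
S_0 * exp(-qT) = 0.9600 * 0.99975013 = 0.95976013
K * exp(-rT) = 0.9300 * 0.99692264 = 0.92713806
C = P + S*exp(-qT) - K*exp(-rT)
C = 0.0101 + 0.95976013 - 0.92713806 = 0.0427

Answer: Call price = 0.0427


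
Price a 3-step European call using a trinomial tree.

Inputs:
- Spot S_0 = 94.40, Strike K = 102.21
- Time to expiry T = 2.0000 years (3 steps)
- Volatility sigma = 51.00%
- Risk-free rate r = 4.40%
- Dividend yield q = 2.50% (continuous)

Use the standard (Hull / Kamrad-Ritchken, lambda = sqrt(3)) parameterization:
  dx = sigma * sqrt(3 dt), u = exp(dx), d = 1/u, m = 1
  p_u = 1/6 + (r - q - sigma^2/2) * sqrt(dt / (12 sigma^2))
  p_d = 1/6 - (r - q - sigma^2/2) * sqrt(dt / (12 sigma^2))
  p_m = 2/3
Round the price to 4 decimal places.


dt = T/N = 0.666667; dx = sigma*sqrt(3*dt) = 0.721249
u = exp(dx) = 2.057001; d = 1/u = 0.486145
p_u = 0.115344, p_m = 0.666667, p_d = 0.217990
Discount per step: exp(-r*dt) = 0.971093
Stock lattice S(k, j) with j the centered position index:
  k=0: S(0,+0) = 94.4000
  k=1: S(1,-1) = 45.8921; S(1,+0) = 94.4000; S(1,+1) = 194.1809
  k=2: S(2,-2) = 22.3102; S(2,-1) = 45.8921; S(2,+0) = 94.4000; S(2,+1) = 194.1809; S(2,+2) = 399.4302
  k=3: S(3,-3) = 10.8460; S(3,-2) = 22.3102; S(3,-1) = 45.8921; S(3,+0) = 94.4000; S(3,+1) = 194.1809; S(3,+2) = 399.4302; S(3,+3) = 821.6281
Terminal payoffs V(N, j) = max(S_T - K, 0):
  V(3,-3) = 0.000000; V(3,-2) = 0.000000; V(3,-1) = 0.000000; V(3,+0) = 0.000000; V(3,+1) = 91.970859; V(3,+2) = 297.220150; V(3,+3) = 719.418070
Backward induction: V(k, j) = exp(-r*dt) * [p_u * V(k+1, j+1) + p_m * V(k+1, j) + p_d * V(k+1, j-1)]
  V(2,-2) = exp(-r*dt) * [p_u*0.000000 + p_m*0.000000 + p_d*0.000000] = 0.000000
  V(2,-1) = exp(-r*dt) * [p_u*0.000000 + p_m*0.000000 + p_d*0.000000] = 0.000000
  V(2,+0) = exp(-r*dt) * [p_u*91.970859 + p_m*0.000000 + p_d*0.000000] = 10.301599
  V(2,+1) = exp(-r*dt) * [p_u*297.220150 + p_m*91.970859 + p_d*0.000000] = 92.832933
  V(2,+2) = exp(-r*dt) * [p_u*719.418070 + p_m*297.220150 + p_d*91.970859] = 292.469600
  V(1,-1) = exp(-r*dt) * [p_u*10.301599 + p_m*0.000000 + p_d*0.000000] = 1.153876
  V(1,+0) = exp(-r*dt) * [p_u*92.832933 + p_m*10.301599 + p_d*0.000000] = 17.067365
  V(1,+1) = exp(-r*dt) * [p_u*292.469600 + p_m*92.832933 + p_d*10.301599] = 95.039656
  V(0,+0) = exp(-r*dt) * [p_u*95.039656 + p_m*17.067365 + p_d*1.153876] = 21.938924

Answer: Price = V(0,0) = 21.9389
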